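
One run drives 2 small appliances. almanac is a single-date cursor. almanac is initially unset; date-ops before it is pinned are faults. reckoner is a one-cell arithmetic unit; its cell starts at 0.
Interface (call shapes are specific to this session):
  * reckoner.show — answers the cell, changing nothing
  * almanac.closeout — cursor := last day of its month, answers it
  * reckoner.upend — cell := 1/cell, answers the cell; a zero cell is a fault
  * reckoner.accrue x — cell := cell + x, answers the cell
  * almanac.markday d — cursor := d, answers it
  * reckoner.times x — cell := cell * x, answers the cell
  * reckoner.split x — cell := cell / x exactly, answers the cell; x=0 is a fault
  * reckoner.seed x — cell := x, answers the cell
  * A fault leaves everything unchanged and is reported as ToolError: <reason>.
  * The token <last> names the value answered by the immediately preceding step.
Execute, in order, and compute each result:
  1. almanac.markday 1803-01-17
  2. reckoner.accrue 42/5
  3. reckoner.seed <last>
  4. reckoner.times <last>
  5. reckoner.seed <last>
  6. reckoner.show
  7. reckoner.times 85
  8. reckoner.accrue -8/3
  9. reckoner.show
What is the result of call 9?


[in] markday d: 1803-01-17
  1803-01-17
[in] accrue x: 42/5
  42/5
[in] seed x: <last>
  42/5
[in] times x: <last>
  1764/25
[in] seed x: <last>
  1764/25
[in] show
  1764/25
[in] times x: 85
  29988/5
[in] accrue x: -8/3
  89924/15
[in] show
  89924/15

Answer: 89924/15


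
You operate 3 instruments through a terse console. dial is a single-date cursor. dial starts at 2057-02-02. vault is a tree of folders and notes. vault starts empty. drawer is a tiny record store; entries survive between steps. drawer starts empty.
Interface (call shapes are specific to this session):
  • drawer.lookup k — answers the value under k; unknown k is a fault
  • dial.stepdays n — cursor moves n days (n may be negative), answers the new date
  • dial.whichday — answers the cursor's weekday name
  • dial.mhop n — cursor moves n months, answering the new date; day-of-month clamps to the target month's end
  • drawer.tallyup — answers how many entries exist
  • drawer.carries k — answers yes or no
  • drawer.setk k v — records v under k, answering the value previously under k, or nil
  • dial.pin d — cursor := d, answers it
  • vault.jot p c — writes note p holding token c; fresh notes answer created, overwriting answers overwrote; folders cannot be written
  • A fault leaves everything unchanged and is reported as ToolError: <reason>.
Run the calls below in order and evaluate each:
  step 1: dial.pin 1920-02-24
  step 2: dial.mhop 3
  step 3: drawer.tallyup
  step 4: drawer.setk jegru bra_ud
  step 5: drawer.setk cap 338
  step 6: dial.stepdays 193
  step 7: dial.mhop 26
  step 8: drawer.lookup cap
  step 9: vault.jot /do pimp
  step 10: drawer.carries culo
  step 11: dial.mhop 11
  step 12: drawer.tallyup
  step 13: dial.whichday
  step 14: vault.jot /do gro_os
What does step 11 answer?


Answer: 1924-01-03

Derivation:
CALL pin[d→1920-02-24]
RET  1920-02-24
CALL mhop[n→3]
RET  1920-05-24
CALL tallyup[]
RET  0
CALL setk[k→jegru; v→bra_ud]
RET  nil
CALL setk[k→cap; v→338]
RET  nil
CALL stepdays[n→193]
RET  1920-12-03
CALL mhop[n→26]
RET  1923-02-03
CALL lookup[k→cap]
RET  338
CALL jot[p→/do; c→pimp]
RET  created
CALL carries[k→culo]
RET  no
CALL mhop[n→11]
RET  1924-01-03
CALL tallyup[]
RET  2
CALL whichday[]
RET  Thursday
CALL jot[p→/do; c→gro_os]
RET  overwrote


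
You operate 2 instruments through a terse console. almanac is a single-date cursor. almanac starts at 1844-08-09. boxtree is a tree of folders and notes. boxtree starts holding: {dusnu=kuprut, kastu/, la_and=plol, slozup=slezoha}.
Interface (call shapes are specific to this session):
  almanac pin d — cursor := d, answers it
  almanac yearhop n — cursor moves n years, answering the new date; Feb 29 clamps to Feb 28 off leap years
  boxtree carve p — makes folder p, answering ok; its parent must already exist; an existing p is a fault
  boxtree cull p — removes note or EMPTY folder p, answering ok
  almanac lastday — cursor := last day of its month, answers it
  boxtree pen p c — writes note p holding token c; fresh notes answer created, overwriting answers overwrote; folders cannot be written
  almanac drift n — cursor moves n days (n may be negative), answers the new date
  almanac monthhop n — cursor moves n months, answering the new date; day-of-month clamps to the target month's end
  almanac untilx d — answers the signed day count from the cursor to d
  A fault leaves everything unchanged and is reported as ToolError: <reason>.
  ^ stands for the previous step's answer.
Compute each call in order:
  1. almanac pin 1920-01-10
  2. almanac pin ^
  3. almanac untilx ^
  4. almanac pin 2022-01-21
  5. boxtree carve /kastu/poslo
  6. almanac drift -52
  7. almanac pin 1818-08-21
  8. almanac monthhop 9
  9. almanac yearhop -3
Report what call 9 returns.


==> almanac pin(1920-01-10)
<== 1920-01-10
==> almanac pin(^)
<== 1920-01-10
==> almanac untilx(^)
<== 0
==> almanac pin(2022-01-21)
<== 2022-01-21
==> boxtree carve(/kastu/poslo)
<== ok
==> almanac drift(-52)
<== 2021-11-30
==> almanac pin(1818-08-21)
<== 1818-08-21
==> almanac monthhop(9)
<== 1819-05-21
==> almanac yearhop(-3)
<== 1816-05-21

Answer: 1816-05-21


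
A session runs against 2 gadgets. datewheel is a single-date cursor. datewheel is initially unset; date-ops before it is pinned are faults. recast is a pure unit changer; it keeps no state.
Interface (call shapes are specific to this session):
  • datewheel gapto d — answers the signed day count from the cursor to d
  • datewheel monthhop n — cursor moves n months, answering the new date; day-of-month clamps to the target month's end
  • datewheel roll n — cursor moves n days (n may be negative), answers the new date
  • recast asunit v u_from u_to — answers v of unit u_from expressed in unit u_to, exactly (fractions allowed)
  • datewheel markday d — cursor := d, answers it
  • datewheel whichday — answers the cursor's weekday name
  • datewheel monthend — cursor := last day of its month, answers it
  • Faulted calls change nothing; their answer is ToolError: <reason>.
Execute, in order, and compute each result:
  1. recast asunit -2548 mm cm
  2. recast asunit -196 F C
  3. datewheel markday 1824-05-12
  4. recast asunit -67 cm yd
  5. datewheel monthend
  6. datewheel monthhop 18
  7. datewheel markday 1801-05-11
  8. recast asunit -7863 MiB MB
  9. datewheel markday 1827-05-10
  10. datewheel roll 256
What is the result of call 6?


Answer: 1825-11-30

Derivation:
;; recast asunit(v=-2548, u_from=mm, u_to=cm) : -1274/5
;; recast asunit(v=-196, u_from=F, u_to=C) : -380/3
;; datewheel markday(d=1824-05-12) : 1824-05-12
;; recast asunit(v=-67, u_from=cm, u_to=yd) : -1675/2286
;; datewheel monthend() : 1824-05-31
;; datewheel monthhop(n=18) : 1825-11-30
;; datewheel markday(d=1801-05-11) : 1801-05-11
;; recast asunit(v=-7863, u_from=MiB, u_to=MB) : -128827392/15625
;; datewheel markday(d=1827-05-10) : 1827-05-10
;; datewheel roll(n=256) : 1828-01-21


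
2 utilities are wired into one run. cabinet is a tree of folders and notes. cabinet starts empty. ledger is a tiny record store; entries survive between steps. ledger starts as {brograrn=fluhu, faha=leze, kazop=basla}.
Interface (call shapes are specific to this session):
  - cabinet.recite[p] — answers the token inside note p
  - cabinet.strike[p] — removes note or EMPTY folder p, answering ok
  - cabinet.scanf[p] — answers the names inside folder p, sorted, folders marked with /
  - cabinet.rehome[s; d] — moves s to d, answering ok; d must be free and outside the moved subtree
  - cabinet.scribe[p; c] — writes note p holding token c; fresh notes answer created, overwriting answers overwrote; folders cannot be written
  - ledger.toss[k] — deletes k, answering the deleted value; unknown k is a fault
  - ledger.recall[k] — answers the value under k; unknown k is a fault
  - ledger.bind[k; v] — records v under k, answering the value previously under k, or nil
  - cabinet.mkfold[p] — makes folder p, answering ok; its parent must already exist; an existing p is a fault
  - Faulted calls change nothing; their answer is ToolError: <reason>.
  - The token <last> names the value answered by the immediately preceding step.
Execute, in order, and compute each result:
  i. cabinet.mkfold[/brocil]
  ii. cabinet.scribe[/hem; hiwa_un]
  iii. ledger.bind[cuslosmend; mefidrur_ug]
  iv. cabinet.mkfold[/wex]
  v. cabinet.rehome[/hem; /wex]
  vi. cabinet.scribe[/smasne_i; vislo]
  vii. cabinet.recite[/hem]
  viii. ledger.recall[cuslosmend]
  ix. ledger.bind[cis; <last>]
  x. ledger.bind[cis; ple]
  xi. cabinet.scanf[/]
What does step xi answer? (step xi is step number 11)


Answer: [brocil/, hem, smasne_i, wex/]

Derivation:
// cabinet.mkfold(p='/brocil') => ok
// cabinet.scribe(p='/hem', c='hiwa_un') => created
// ledger.bind(k='cuslosmend', v='mefidrur_ug') => nil
// cabinet.mkfold(p='/wex') => ok
// cabinet.rehome(s='/hem', d='/wex') => ToolError: exists
// cabinet.scribe(p='/smasne_i', c='vislo') => created
// cabinet.recite(p='/hem') => hiwa_un
// ledger.recall(k='cuslosmend') => mefidrur_ug
// ledger.bind(k='cis', v='<last>') => nil
// ledger.bind(k='cis', v='ple') => mefidrur_ug
// cabinet.scanf(p='/') => [brocil/, hem, smasne_i, wex/]


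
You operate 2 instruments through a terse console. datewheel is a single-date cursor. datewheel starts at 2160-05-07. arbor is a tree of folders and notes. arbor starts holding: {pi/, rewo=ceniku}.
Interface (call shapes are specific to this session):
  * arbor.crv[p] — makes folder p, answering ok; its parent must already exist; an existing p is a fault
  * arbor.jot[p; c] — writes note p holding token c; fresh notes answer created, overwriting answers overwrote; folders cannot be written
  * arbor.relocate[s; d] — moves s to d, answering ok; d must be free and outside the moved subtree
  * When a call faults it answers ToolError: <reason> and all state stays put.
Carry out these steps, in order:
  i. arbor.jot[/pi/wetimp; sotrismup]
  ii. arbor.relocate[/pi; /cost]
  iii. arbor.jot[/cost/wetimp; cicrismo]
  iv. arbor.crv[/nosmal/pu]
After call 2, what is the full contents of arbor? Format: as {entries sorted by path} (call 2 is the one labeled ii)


Answer: {cost/, cost/wetimp=sotrismup, rewo=ceniku}

Derivation:
// 1. jot(p→/pi/wetimp, c→sotrismup) : created
// 2. relocate(s→/pi, d→/cost) : ok
// 3. jot(p→/cost/wetimp, c→cicrismo) : overwrote
// 4. crv(p→/nosmal/pu) : ToolError: no parent


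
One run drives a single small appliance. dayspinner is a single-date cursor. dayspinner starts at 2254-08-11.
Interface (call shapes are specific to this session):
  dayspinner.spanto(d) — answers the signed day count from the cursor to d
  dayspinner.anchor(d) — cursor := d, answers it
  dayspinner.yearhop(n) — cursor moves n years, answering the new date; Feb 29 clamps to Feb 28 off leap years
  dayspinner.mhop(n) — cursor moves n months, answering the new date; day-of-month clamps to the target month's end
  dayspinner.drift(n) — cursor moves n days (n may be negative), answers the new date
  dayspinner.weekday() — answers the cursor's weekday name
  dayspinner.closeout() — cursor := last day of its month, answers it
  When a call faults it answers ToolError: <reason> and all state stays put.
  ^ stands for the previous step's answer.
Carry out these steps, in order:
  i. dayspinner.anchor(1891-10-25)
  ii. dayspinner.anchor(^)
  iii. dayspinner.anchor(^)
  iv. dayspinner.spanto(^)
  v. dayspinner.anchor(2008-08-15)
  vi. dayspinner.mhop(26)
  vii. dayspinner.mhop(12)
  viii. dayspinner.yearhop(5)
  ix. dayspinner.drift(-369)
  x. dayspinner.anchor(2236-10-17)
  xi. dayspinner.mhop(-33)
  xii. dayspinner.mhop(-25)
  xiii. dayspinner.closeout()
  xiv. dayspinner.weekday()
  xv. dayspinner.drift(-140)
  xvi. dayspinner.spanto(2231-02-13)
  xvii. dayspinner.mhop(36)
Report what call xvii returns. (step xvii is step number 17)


Answer: 2234-08-13

Derivation:
Then dayspinner.anchor passing d→1891-10-25, which returns 1891-10-25.
I use dayspinner.anchor passing d→^, and observe 1891-10-25.
Next I call dayspinner.anchor passing d→^, — result: 1891-10-25.
Now I run dayspinner.spanto passing d→^, which returns 0.
Next I call dayspinner.anchor passing d→2008-08-15, and see 2008-08-15.
I invoke dayspinner.mhop passing n→26: 2010-10-15.
Calling dayspinner.mhop passing n→12, yielding 2011-10-15.
I try dayspinner.yearhop passing n→5, — result: 2016-10-15.
Calling dayspinner.drift passing n→-369: 2015-10-12.
I try dayspinner.anchor passing d→2236-10-17, and observe 2236-10-17.
Invoking dayspinner.mhop passing n→-33, and observe 2234-01-17.
I use dayspinner.mhop passing n→-25, giving 2231-12-17.
Calling dayspinner.closeout, and get 2231-12-31.
Invoking dayspinner.weekday, and observe Saturday.
I try dayspinner.drift passing n→-140: 2231-08-13.
Using dayspinner.spanto passing d→2231-02-13, which returns -181.
Now I run dayspinner.mhop passing n→36, which returns 2234-08-13.


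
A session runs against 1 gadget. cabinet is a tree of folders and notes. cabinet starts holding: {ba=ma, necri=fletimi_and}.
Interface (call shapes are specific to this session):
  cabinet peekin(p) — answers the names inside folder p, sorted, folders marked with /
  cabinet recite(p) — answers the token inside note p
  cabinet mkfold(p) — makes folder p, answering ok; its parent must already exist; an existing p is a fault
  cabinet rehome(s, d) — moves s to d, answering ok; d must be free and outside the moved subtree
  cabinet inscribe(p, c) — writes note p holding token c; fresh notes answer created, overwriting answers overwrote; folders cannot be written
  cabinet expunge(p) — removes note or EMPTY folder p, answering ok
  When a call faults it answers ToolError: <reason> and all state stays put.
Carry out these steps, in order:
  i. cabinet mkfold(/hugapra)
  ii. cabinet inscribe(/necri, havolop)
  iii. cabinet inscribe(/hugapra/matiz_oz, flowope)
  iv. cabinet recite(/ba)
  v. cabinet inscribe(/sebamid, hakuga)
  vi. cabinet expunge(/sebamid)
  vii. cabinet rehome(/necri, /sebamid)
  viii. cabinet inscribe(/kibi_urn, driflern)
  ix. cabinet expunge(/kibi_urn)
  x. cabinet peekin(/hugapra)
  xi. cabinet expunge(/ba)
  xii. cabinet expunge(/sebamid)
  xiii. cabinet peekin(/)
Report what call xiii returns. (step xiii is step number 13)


Answer: [hugapra/]

Derivation:
>> cabinet mkfold(/hugapra)
<< ok
>> cabinet inscribe(/necri, havolop)
<< overwrote
>> cabinet inscribe(/hugapra/matiz_oz, flowope)
<< created
>> cabinet recite(/ba)
<< ma
>> cabinet inscribe(/sebamid, hakuga)
<< created
>> cabinet expunge(/sebamid)
<< ok
>> cabinet rehome(/necri, /sebamid)
<< ok
>> cabinet inscribe(/kibi_urn, driflern)
<< created
>> cabinet expunge(/kibi_urn)
<< ok
>> cabinet peekin(/hugapra)
<< [matiz_oz]
>> cabinet expunge(/ba)
<< ok
>> cabinet expunge(/sebamid)
<< ok
>> cabinet peekin(/)
<< [hugapra/]


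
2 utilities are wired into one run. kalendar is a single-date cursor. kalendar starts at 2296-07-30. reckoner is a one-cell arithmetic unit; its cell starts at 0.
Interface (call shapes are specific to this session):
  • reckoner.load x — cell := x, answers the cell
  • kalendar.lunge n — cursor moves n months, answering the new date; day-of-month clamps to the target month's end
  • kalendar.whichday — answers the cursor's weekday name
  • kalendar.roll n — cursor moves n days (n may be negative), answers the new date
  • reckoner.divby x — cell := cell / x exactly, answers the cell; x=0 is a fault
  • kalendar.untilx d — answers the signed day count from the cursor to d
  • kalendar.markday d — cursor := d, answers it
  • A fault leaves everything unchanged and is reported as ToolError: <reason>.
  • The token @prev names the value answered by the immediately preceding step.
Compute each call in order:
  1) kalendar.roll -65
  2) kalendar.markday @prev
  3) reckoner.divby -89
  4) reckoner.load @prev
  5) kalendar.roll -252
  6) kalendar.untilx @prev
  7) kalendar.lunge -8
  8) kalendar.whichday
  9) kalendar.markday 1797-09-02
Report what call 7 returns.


# kalendar.roll(n→-65) ~> 2296-05-26
# kalendar.markday(d→@prev) ~> 2296-05-26
# reckoner.divby(x→-89) ~> 0
# reckoner.load(x→@prev) ~> 0
# kalendar.roll(n→-252) ~> 2295-09-17
# kalendar.untilx(d→@prev) ~> 0
# kalendar.lunge(n→-8) ~> 2295-01-17
# kalendar.whichday() ~> Thursday
# kalendar.markday(d→1797-09-02) ~> 1797-09-02

Answer: 2295-01-17


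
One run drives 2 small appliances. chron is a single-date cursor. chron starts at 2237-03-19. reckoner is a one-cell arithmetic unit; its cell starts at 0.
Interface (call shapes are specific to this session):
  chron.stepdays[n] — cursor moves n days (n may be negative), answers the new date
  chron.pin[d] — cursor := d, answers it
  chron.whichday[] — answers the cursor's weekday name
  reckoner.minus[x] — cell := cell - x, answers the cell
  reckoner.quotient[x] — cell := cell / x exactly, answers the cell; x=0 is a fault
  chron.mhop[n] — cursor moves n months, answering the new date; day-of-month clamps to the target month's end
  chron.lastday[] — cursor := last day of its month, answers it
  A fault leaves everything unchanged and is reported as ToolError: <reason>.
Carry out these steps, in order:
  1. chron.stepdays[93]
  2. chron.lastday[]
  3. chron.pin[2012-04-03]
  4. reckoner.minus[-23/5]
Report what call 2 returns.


Answer: 2237-06-30

Derivation:
I invoke chron.stepdays using 93, and get 2237-06-20.
I call chron.lastday: 2237-06-30.
Using chron.pin using 2012-04-03, and get 2012-04-03.
I invoke reckoner.minus using -23/5, — result: 23/5.


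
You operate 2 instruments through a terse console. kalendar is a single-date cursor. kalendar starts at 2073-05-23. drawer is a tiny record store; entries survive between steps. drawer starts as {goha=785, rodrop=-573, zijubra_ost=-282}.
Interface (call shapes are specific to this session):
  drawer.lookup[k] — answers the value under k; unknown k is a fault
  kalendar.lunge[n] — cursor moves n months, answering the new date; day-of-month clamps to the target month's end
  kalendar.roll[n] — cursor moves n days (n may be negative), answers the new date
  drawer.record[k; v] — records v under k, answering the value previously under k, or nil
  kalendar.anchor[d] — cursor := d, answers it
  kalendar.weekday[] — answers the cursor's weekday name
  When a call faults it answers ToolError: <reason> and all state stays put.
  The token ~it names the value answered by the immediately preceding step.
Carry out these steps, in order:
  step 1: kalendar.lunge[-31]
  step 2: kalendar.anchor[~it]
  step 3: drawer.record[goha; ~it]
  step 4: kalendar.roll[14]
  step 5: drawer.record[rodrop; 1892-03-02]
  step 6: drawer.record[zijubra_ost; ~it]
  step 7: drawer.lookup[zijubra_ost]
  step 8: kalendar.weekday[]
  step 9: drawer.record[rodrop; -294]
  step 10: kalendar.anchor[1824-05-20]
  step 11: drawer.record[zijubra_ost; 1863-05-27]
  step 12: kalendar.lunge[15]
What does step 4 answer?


# kalendar.lunge(-31) -> 2070-10-23
# kalendar.anchor(~it) -> 2070-10-23
# drawer.record(goha, ~it) -> 785
# kalendar.roll(14) -> 2070-11-06
# drawer.record(rodrop, 1892-03-02) -> -573
# drawer.record(zijubra_ost, ~it) -> -282
# drawer.lookup(zijubra_ost) -> -573
# kalendar.weekday() -> Thursday
# drawer.record(rodrop, -294) -> 1892-03-02
# kalendar.anchor(1824-05-20) -> 1824-05-20
# drawer.record(zijubra_ost, 1863-05-27) -> -573
# kalendar.lunge(15) -> 1825-08-20

Answer: 2070-11-06


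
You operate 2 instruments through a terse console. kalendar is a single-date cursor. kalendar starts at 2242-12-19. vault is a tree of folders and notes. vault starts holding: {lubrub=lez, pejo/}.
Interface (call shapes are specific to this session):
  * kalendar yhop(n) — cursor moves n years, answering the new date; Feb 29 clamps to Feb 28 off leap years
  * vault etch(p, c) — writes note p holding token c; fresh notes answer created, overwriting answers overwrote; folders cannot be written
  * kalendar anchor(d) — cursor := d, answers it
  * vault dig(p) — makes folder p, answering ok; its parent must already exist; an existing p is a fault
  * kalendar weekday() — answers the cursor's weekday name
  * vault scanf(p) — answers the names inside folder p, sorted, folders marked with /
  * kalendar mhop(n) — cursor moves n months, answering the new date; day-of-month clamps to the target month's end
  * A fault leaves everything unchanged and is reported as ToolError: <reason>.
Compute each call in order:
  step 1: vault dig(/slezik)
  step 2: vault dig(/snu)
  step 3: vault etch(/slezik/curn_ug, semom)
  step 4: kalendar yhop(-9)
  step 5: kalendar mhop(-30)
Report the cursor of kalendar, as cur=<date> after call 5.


Now I run vault dig with p=/slezik, yielding ok.
Calling vault dig with p=/snu: ok.
I invoke vault etch with p=/slezik/curn_ug, c=semom: created.
I use kalendar yhop with n=-9, — result: 2233-12-19.
I invoke kalendar mhop with n=-30, → 2231-06-19.

Answer: cur=2231-06-19


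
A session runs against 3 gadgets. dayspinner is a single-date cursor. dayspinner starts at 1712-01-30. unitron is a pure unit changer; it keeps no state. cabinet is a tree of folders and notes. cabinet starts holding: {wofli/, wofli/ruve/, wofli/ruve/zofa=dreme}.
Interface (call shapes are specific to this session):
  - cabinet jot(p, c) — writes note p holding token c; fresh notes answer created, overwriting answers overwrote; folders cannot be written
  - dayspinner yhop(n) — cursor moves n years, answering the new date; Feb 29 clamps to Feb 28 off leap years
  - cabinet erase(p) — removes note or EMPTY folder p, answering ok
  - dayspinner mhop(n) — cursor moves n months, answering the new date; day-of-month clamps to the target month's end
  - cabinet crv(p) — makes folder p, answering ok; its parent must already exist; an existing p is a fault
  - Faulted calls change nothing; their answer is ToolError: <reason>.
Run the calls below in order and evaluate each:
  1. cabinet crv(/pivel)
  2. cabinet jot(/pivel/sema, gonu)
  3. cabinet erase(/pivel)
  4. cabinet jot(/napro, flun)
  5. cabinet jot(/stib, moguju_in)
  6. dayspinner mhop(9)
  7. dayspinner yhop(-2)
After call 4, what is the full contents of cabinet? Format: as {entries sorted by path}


Now I run cabinet crv with p: /pivel, — result: ok.
Next I call cabinet jot with p: /pivel/sema, c: gonu, → created.
I call cabinet erase with p: /pivel, which returns ToolError: not empty.
Now I run cabinet jot with p: /napro, c: flun, — result: created.
Now I run cabinet jot with p: /stib, c: moguju_in, and get created.
I use dayspinner mhop with n: 9, and see 1712-10-30.
I run dayspinner yhop with n: -2, yielding 1710-10-30.

Answer: {napro=flun, pivel/, pivel/sema=gonu, wofli/, wofli/ruve/, wofli/ruve/zofa=dreme}


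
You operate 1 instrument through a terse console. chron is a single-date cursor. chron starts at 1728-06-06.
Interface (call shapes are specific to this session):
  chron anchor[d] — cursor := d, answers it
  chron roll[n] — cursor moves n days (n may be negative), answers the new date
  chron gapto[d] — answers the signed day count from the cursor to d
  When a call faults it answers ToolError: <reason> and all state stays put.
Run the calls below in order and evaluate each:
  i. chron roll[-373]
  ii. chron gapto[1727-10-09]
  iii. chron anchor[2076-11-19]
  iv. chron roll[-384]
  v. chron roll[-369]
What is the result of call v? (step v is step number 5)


Now I run chron roll(n: -373): 1727-05-30.
Invoking chron gapto(d: 1727-10-09), and observe 132.
Calling chron anchor(d: 2076-11-19), and get 2076-11-19.
Next I call chron roll(n: -384), and get 2075-11-01.
Next I call chron roll(n: -369), and get 2074-10-28.

Answer: 2074-10-28


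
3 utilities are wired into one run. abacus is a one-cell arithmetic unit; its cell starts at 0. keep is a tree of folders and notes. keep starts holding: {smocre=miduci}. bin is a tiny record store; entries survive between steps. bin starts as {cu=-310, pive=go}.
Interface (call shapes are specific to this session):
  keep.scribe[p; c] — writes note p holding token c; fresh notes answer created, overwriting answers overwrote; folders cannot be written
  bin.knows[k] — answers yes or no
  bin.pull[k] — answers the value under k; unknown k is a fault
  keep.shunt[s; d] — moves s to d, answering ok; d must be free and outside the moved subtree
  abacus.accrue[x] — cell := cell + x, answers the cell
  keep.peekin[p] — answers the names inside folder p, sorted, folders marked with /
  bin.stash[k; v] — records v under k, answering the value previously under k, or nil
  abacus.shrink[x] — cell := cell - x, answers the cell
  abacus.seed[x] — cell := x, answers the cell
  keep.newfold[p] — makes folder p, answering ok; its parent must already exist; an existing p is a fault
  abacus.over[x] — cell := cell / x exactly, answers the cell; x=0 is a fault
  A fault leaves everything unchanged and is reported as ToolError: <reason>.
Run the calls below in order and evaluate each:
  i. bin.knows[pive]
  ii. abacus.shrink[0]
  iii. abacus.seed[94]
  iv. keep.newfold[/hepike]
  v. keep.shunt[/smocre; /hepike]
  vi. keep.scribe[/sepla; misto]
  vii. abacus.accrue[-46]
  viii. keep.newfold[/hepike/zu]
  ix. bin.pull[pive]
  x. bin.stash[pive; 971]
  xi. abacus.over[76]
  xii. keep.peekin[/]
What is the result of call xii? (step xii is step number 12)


Next I call bin.knows with pive, and observe yes.
I run abacus.shrink with 0: 0.
Now I run abacus.seed with 94, giving 94.
Then keep.newfold with /hepike, — result: ok.
I call keep.shunt with /smocre, /hepike, — result: ToolError: exists.
I call keep.scribe with /sepla, misto, yielding created.
I invoke abacus.accrue with -46, and see 48.
I call keep.newfold with /hepike/zu, which returns ok.
I use bin.pull with pive: go.
Invoking bin.stash with pive, 971, → go.
I call abacus.over with 76, and see 12/19.
Using keep.peekin with /, — result: [hepike/, sepla, smocre].

Answer: [hepike/, sepla, smocre]


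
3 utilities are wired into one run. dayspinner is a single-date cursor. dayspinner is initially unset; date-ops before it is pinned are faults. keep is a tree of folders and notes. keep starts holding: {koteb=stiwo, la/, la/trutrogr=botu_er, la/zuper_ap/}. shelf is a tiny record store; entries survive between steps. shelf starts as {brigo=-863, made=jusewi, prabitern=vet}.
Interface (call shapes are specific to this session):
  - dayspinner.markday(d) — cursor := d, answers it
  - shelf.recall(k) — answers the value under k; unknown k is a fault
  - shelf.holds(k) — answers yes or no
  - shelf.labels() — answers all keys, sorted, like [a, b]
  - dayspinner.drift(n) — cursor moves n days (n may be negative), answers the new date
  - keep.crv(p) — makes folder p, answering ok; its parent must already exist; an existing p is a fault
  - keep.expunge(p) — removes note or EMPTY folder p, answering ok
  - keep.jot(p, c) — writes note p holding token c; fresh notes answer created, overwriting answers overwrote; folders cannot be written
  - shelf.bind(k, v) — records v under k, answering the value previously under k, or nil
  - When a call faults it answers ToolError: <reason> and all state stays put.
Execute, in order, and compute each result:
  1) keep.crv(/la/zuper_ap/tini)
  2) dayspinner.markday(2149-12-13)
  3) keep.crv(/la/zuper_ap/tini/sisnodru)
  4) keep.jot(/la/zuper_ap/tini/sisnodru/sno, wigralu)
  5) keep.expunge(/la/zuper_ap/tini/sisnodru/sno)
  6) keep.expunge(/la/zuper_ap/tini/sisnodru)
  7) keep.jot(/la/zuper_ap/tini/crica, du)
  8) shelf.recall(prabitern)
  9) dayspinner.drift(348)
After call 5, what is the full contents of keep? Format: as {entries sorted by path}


>>> keep.crv p: /la/zuper_ap/tini
:: ok
>>> dayspinner.markday d: 2149-12-13
:: 2149-12-13
>>> keep.crv p: /la/zuper_ap/tini/sisnodru
:: ok
>>> keep.jot p: /la/zuper_ap/tini/sisnodru/sno c: wigralu
:: created
>>> keep.expunge p: /la/zuper_ap/tini/sisnodru/sno
:: ok
>>> keep.expunge p: /la/zuper_ap/tini/sisnodru
:: ok
>>> keep.jot p: /la/zuper_ap/tini/crica c: du
:: created
>>> shelf.recall k: prabitern
:: vet
>>> dayspinner.drift n: 348
:: 2150-11-26

Answer: {koteb=stiwo, la/, la/trutrogr=botu_er, la/zuper_ap/, la/zuper_ap/tini/, la/zuper_ap/tini/sisnodru/}


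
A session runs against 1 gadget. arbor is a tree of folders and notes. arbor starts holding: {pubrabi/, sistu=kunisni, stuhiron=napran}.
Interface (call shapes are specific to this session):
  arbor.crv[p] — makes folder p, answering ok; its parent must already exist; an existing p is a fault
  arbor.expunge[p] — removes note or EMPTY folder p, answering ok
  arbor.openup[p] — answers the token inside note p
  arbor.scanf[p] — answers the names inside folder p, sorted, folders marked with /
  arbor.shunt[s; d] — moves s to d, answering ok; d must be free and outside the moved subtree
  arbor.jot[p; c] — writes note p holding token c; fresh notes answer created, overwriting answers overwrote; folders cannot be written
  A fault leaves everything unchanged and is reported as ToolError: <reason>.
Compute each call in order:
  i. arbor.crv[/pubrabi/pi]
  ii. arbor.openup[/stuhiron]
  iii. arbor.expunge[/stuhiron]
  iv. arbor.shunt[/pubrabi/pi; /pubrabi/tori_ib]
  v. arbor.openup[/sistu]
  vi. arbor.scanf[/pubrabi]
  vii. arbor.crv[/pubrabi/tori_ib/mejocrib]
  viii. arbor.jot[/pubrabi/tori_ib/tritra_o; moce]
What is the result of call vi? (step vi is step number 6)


>>> crv p: /pubrabi/pi
:: ok
>>> openup p: /stuhiron
:: napran
>>> expunge p: /stuhiron
:: ok
>>> shunt s: /pubrabi/pi d: /pubrabi/tori_ib
:: ok
>>> openup p: /sistu
:: kunisni
>>> scanf p: /pubrabi
:: [tori_ib/]
>>> crv p: /pubrabi/tori_ib/mejocrib
:: ok
>>> jot p: /pubrabi/tori_ib/tritra_o c: moce
:: created

Answer: [tori_ib/]


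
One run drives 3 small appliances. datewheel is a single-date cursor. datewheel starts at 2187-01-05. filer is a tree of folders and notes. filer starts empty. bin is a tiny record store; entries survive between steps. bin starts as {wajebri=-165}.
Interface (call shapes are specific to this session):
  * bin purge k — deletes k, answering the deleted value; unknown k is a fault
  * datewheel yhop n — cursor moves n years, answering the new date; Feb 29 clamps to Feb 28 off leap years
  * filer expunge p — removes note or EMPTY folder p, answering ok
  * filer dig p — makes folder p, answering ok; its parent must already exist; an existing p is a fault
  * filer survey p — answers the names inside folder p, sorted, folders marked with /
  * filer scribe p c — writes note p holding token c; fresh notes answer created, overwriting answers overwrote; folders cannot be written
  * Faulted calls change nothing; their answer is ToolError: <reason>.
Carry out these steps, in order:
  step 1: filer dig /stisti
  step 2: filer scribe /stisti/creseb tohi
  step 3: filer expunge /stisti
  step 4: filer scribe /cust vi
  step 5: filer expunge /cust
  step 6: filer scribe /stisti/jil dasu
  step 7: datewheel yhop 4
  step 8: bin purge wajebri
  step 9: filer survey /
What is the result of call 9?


Answer: [stisti/]

Derivation:
$ filer dig /stisti
[out] ok
$ filer scribe /stisti/creseb tohi
[out] created
$ filer expunge /stisti
[out] ToolError: not empty
$ filer scribe /cust vi
[out] created
$ filer expunge /cust
[out] ok
$ filer scribe /stisti/jil dasu
[out] created
$ datewheel yhop 4
[out] 2191-01-05
$ bin purge wajebri
[out] -165
$ filer survey /
[out] [stisti/]


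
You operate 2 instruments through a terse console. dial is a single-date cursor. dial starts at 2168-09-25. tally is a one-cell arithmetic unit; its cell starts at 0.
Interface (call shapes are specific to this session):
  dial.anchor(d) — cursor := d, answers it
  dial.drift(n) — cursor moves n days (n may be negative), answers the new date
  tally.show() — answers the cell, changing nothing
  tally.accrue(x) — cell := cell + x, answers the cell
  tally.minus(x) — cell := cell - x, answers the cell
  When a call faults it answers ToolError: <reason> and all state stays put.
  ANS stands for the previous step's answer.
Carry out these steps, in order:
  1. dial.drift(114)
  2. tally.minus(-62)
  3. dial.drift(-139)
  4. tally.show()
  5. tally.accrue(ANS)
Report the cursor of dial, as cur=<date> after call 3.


% 1. dial.drift(n: 114) == 2169-01-17
% 2. tally.minus(x: -62) == 62
% 3. dial.drift(n: -139) == 2168-08-31
% 4. tally.show() == 62
% 5. tally.accrue(x: ANS) == 124

Answer: cur=2168-08-31


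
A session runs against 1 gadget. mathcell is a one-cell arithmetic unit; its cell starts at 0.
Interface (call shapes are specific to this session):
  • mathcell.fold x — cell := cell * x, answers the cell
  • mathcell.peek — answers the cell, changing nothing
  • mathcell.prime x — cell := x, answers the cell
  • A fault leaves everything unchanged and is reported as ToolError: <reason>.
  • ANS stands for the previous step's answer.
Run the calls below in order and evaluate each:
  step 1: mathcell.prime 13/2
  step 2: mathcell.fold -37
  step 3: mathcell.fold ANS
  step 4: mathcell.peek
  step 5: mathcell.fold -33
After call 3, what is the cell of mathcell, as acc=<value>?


Answer: acc=231361/4

Derivation:
Using mathcell.prime passing x→13/2, giving 13/2.
Then mathcell.fold passing x→-37, giving -481/2.
Next I call mathcell.fold passing x→ANS, → 231361/4.
I call mathcell.peek, → 231361/4.
Using mathcell.fold passing x→-33: -7634913/4.


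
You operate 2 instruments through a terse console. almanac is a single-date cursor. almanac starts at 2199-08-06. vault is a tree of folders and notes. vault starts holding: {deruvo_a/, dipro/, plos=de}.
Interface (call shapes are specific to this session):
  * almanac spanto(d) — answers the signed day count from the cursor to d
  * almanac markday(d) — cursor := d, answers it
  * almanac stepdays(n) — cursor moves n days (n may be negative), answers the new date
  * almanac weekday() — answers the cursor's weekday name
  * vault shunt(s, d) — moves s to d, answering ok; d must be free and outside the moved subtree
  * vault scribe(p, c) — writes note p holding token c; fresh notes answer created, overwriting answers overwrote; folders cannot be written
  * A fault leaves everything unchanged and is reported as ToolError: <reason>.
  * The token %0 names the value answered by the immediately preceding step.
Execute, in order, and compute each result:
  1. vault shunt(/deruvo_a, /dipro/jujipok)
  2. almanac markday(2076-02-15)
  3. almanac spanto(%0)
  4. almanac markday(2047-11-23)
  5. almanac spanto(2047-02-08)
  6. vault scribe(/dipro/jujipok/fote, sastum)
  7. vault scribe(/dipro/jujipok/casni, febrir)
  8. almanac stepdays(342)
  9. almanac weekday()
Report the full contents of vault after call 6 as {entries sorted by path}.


Answer: {dipro/, dipro/jujipok/, dipro/jujipok/fote=sastum, plos=de}

Derivation:
·→ vault shunt(s: /deruvo_a, d: /dipro/jujipok)
·← ok
·→ almanac markday(d: 2076-02-15)
·← 2076-02-15
·→ almanac spanto(d: %0)
·← 0
·→ almanac markday(d: 2047-11-23)
·← 2047-11-23
·→ almanac spanto(d: 2047-02-08)
·← -288
·→ vault scribe(p: /dipro/jujipok/fote, c: sastum)
·← created
·→ vault scribe(p: /dipro/jujipok/casni, c: febrir)
·← created
·→ almanac stepdays(n: 342)
·← 2048-10-30
·→ almanac weekday()
·← Friday


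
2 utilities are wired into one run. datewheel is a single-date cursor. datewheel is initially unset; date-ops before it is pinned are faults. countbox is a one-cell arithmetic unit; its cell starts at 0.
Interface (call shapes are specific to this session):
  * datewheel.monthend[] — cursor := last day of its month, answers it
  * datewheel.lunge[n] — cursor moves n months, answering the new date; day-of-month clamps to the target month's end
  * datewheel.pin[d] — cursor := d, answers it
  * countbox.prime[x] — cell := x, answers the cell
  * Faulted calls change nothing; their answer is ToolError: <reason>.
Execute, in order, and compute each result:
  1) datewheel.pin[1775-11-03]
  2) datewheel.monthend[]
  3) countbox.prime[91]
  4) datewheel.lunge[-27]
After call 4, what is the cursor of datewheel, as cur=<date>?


Answer: cur=1773-08-30

Derivation:
→ datewheel.pin(d: 1775-11-03)
← 1775-11-03
→ datewheel.monthend()
← 1775-11-30
→ countbox.prime(x: 91)
← 91
→ datewheel.lunge(n: -27)
← 1773-08-30


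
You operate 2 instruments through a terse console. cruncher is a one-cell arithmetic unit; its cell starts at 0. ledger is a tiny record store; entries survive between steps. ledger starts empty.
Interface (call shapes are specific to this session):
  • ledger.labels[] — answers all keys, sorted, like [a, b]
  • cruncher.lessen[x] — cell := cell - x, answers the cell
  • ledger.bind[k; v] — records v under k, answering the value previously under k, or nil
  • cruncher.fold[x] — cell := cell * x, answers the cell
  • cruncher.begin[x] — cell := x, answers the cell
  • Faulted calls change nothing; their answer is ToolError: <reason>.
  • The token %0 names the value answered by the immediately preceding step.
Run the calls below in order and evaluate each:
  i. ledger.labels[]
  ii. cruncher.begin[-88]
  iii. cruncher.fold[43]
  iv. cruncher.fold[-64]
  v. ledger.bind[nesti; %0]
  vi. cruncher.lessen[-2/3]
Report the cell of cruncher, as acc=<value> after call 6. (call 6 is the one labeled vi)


! 1. labels() == []
! 2. begin(x='-88') == -88
! 3. fold(x='43') == -3784
! 4. fold(x='-64') == 242176
! 5. bind(k='nesti', v='%0') == nil
! 6. lessen(x='-2/3') == 726530/3

Answer: acc=726530/3


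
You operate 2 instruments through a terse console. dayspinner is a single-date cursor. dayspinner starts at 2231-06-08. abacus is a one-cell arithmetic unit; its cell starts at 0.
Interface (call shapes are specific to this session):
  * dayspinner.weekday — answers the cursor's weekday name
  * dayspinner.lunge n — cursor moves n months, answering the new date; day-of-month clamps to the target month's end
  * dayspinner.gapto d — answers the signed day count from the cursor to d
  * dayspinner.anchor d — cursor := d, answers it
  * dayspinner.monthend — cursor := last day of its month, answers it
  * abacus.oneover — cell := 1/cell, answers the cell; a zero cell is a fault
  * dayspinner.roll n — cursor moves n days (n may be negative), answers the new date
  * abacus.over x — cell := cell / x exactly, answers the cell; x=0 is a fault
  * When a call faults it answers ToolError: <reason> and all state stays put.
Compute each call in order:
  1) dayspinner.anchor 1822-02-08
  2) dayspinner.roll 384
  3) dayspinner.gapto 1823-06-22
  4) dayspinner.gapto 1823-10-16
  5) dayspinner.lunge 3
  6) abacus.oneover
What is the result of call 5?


-- 1. dayspinner.anchor(d→1822-02-08) -> 1822-02-08
-- 2. dayspinner.roll(n→384) -> 1823-02-27
-- 3. dayspinner.gapto(d→1823-06-22) -> 115
-- 4. dayspinner.gapto(d→1823-10-16) -> 231
-- 5. dayspinner.lunge(n→3) -> 1823-05-27
-- 6. abacus.oneover() -> ToolError: reciprocal of zero

Answer: 1823-05-27


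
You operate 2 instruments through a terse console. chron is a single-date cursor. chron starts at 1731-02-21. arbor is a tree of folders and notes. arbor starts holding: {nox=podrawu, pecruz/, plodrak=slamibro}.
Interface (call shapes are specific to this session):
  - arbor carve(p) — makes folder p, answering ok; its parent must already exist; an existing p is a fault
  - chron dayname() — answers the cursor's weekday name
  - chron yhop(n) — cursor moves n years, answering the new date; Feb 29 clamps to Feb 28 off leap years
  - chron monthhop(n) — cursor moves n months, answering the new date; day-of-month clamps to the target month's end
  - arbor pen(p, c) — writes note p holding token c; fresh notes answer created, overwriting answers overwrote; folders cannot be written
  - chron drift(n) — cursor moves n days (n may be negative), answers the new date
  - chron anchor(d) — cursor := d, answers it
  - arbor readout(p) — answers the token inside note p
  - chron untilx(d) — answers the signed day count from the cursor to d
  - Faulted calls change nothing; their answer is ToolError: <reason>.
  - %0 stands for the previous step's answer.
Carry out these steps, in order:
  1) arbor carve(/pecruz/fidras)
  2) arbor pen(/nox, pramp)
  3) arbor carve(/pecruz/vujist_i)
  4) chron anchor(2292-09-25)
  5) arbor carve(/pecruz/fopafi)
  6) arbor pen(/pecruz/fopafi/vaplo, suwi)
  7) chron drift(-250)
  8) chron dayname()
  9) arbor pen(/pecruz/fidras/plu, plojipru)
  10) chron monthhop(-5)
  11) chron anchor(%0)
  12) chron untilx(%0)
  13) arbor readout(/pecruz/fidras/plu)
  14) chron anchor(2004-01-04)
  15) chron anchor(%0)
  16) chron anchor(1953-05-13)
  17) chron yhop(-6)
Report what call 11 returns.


Answer: 2291-08-19

Derivation:
I invoke arbor carve using p→/pecruz/fidras, yielding ok.
I invoke arbor pen using p→/nox, c→pramp, and observe overwrote.
I run arbor carve using p→/pecruz/vujist_i, → ok.
Calling chron anchor using d→2292-09-25, which returns 2292-09-25.
Using arbor carve using p→/pecruz/fopafi: ok.
Using arbor pen using p→/pecruz/fopafi/vaplo, c→suwi, which returns created.
I use chron drift using n→-250: 2292-01-19.
Now I run chron dayname, → Tuesday.
Now I run arbor pen using p→/pecruz/fidras/plu, c→plojipru, and observe created.
Calling chron monthhop using n→-5, — result: 2291-08-19.
Invoking chron anchor using d→%0, yielding 2291-08-19.
I use chron untilx using d→%0, → 0.
Now I run arbor readout using p→/pecruz/fidras/plu, and observe plojipru.
I try chron anchor using d→2004-01-04, and observe 2004-01-04.
I call chron anchor using d→%0, → 2004-01-04.
Now I run chron anchor using d→1953-05-13, and see 1953-05-13.
I run chron yhop using n→-6, and see 1947-05-13.
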